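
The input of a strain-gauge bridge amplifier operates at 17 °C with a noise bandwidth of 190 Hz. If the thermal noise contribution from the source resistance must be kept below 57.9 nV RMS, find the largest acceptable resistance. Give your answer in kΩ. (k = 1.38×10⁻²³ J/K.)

T = 17 °C + 273.15 = 290.15 K
Johnson–Nyquist: V_n = √(4kTRB) ⇒ R = V_n² / (4kTB)
4kTB = 4 × 1.38×10⁻²³ × 290.15 × 1.90×10² = 3.04×10⁻¹⁸
R = (5.79×10⁻⁸)² / 3.04×10⁻¹⁸ = 1.10×10³ Ω = 1.10 kΩ

1.10 kΩ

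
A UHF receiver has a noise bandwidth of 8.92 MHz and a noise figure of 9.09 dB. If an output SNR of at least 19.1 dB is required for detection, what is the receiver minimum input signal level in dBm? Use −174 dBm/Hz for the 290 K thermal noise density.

Sensitivity = −174 + 10 log₁₀(B) + NF + SNR_min
= −174 + 69.5 + 9.09 + 19.1
= −76.31 dBm → −76.3 dBm

−76.3 dBm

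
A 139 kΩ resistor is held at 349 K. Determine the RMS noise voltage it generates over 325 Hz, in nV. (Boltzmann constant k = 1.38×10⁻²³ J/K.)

V_n = √(4kTRB)
4kTRB = 4 × 1.38×10⁻²³ × 349 × 1.39×10⁵ × 3.25×10² = 8.70×10⁻¹³ V²
V_n = √(8.70×10⁻¹³) = 9.33×10⁻⁷ V = 933 nV

933 nV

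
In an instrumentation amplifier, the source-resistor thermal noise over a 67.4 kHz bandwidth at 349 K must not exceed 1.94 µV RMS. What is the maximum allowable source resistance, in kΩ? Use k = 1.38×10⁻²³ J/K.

2.90 kΩ

Johnson–Nyquist: V_n = √(4kTRB) ⇒ R = V_n² / (4kTB)
4kTB = 4 × 1.38×10⁻²³ × 349 × 6.74×10⁴ = 1.30×10⁻¹⁵
R = (1.94×10⁻⁶)² / 1.30×10⁻¹⁵ = 2.90×10³ Ω = 2.90 kΩ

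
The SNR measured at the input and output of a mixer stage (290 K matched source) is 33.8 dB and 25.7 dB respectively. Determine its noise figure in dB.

NF (dB) = SNR_in(dB) − SNR_out(dB) when the source is at T₀
NF = 33.8 − 25.7 = 8.1 dB

8.1 dB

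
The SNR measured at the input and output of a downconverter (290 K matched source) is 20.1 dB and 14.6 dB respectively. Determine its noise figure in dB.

5.5 dB

NF (dB) = SNR_in(dB) − SNR_out(dB) when the source is at T₀
NF = 20.1 − 14.6 = 5.5 dB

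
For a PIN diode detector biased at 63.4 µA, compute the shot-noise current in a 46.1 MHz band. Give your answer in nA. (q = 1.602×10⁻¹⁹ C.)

30.6 nA

I_n = √(2qI·B)
2qI·B = 2 × 1.602×10⁻¹⁹ × 6.34×10⁻⁵ × 4.61×10⁷ = 9.36×10⁻¹⁶ A²
I_n = √(9.36×10⁻¹⁶) = 3.06×10⁻⁸ A = 30.6 nA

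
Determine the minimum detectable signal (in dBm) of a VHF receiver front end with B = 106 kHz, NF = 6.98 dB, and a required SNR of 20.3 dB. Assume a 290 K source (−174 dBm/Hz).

−96.5 dBm

Sensitivity = −174 + 10 log₁₀(B) + NF + SNR_min
= −174 + 50.25 + 6.98 + 20.3
= −96.47 dBm → −96.5 dBm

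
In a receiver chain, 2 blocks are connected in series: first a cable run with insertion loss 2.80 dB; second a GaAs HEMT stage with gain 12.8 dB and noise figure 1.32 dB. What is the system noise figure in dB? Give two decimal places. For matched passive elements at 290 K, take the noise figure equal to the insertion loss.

Convert to linear (a loss of L dB is a gain of −L dB): F_i = 10^(NF_i/10), G_i = 10^(G_i,dB/10)
  Stage 1: F_1 = 10^(2.80/10) = 1.905, G_1 = 10^(−2.80/10) = 0.5248
  Stage 2: F_2 = 10^(1.32/10) = 1.355, G_2 = 10^(12.8/10) = 19.05
Friis cascade:
  F = 1.905 + (1.355 − 1)/0.5248 = 2.582
NF = 10 log₁₀(2.582) = 4.12 dB

4.12 dB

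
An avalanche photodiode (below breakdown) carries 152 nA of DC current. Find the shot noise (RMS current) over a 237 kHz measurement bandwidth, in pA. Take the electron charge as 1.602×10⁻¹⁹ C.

107 pA

I_n = √(2qI·B)
2qI·B = 2 × 1.602×10⁻¹⁹ × 1.52×10⁻⁷ × 2.37×10⁵ = 1.15×10⁻²⁰ A²
I_n = √(1.15×10⁻²⁰) = 1.07×10⁻¹⁰ A = 107 pA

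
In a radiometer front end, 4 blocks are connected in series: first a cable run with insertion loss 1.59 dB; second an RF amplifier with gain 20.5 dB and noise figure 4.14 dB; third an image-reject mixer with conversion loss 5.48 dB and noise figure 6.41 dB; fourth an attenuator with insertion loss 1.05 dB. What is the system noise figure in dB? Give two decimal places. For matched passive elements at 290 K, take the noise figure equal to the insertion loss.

Convert to linear (a loss of L dB is a gain of −L dB): F_i = 10^(NF_i/10), G_i = 10^(G_i,dB/10)
  Stage 1: F_1 = 10^(1.59/10) = 1.442, G_1 = 10^(−1.59/10) = 0.6934
  Stage 2: F_2 = 10^(4.14/10) = 2.594, G_2 = 10^(20.5/10) = 112.2
  Stage 3: F_3 = 10^(6.41/10) = 4.375, G_3 = 10^(−5.48/10) = 0.2831
  Stage 4: F_4 = 10^(1.05/10) = 1.274, G_4 = 10^(−1.05/10) = 0.7852
Friis cascade:
  F = 1.442 + (2.594 − 1)/0.6934 + (4.375 − 1)/77.80 + (1.274 − 1)/22.03 = 3.797
NF = 10 log₁₀(3.797) = 5.79 dB

5.79 dB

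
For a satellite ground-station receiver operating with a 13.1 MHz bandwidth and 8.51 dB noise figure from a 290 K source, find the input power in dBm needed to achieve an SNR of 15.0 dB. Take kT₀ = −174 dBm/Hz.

Sensitivity = −174 + 10 log₁₀(B) + NF + SNR_min
= −174 + 71.17 + 8.51 + 15.0
= −79.32 dBm → −79.3 dBm

−79.3 dBm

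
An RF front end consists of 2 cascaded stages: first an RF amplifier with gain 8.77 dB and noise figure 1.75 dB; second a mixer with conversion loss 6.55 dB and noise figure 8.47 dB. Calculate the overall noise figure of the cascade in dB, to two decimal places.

Convert to linear (a loss of L dB is a gain of −L dB): F_i = 10^(NF_i/10), G_i = 10^(G_i,dB/10)
  Stage 1: F_1 = 10^(1.75/10) = 1.496, G_1 = 10^(8.77/10) = 7.534
  Stage 2: F_2 = 10^(8.47/10) = 7.031, G_2 = 10^(−6.55/10) = 0.2213
Friis cascade:
  F = 1.496 + (7.031 − 1)/7.534 = 2.297
NF = 10 log₁₀(2.297) = 3.61 dB

3.61 dB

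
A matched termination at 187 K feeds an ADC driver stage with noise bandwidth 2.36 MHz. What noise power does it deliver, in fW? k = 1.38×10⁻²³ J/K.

6.09 fW

P_n = kTB = 1.38×10⁻²³ × 187 × 2.36×10⁶ = 6.09×10⁻¹⁵ W = 6.09 fW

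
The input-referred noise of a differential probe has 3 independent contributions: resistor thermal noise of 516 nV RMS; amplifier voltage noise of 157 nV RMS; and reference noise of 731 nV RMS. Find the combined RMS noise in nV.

908 nV

Uncorrelated sources add in power (mean-square): V_tot = √(ΣV_i²)
V_tot = √[(5.16×10⁻⁷)² + (1.57×10⁻⁷)² + (7.31×10⁻⁷)²] = 9.08×10⁻⁷ V = 908 nV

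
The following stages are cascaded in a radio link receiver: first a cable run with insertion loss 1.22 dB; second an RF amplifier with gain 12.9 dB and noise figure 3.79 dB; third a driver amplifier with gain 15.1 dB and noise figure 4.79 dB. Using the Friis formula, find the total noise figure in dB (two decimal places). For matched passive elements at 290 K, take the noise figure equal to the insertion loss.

Convert to linear (a loss of L dB is a gain of −L dB): F_i = 10^(NF_i/10), G_i = 10^(G_i,dB/10)
  Stage 1: F_1 = 10^(1.22/10) = 1.324, G_1 = 10^(−1.22/10) = 0.7551
  Stage 2: F_2 = 10^(3.79/10) = 2.393, G_2 = 10^(12.9/10) = 19.50
  Stage 3: F_3 = 10^(4.79/10) = 3.013, G_3 = 10^(15.1/10) = 32.36
Friis cascade:
  F = 1.324 + (2.393 − 1)/0.7551 + (3.013 − 1)/14.72 = 3.306
NF = 10 log₁₀(3.306) = 5.19 dB

5.19 dB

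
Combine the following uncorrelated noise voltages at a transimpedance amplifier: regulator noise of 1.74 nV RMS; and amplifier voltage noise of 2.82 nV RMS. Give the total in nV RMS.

Uncorrelated sources add in power (mean-square): V_tot = √(ΣV_i²)
V_tot = √[(1.74×10⁻⁹)² + (2.82×10⁻⁹)²] = 3.31×10⁻⁹ V = 3.31 nV

3.31 nV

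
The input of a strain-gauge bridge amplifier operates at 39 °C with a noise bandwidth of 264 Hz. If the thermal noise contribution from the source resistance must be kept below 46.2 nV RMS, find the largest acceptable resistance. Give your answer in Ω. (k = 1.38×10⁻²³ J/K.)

469 Ω

T = 39 °C + 273.15 = 312.15 K
Johnson–Nyquist: V_n = √(4kTRB) ⇒ R = V_n² / (4kTB)
4kTB = 4 × 1.38×10⁻²³ × 312.15 × 2.64×10² = 4.55×10⁻¹⁸
R = (4.62×10⁻⁸)² / 4.55×10⁻¹⁸ = 4.69×10² Ω = 469 Ω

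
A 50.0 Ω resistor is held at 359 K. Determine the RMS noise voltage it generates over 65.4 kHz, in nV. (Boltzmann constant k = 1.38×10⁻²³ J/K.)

255 nV

V_n = √(4kTRB)
4kTRB = 4 × 1.38×10⁻²³ × 359 × 5.00×10¹ × 6.54×10⁴ = 6.48×10⁻¹⁴ V²
V_n = √(6.48×10⁻¹⁴) = 2.55×10⁻⁷ V = 255 nV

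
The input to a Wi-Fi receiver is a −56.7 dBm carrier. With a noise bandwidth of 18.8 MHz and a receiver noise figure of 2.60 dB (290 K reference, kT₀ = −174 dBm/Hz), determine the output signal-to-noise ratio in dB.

Noise floor: N = −174 + 10 log₁₀(B) + NF
10 log₁₀(1.88×10⁷) = 72.74 dB
N = −174 + 72.74 + 2.60 = −98.66 dBm
SNR = P_sig − N = −56.7 − (−98.66) = 41.96 dB → 42.0 dB

42.0 dB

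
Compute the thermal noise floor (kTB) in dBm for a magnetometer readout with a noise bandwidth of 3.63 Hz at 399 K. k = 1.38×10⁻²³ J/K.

−167.0 dBm

P_n = kTB = 1.38×10⁻²³ × 399 × 3.63×10⁰ = 2.00×10⁻²⁰ W
In dBm: 10 log₁₀(2.00×10⁻²⁰ / 10⁻³) = −167.0 dBm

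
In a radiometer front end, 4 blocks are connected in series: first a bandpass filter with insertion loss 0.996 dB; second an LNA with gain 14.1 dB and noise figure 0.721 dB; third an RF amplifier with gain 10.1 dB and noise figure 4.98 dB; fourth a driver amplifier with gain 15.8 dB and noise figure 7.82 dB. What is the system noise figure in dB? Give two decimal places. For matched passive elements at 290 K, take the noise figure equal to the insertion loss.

2.08 dB

Convert to linear (a loss of L dB is a gain of −L dB): F_i = 10^(NF_i/10), G_i = 10^(G_i,dB/10)
  Stage 1: F_1 = 10^(0.996/10) = 1.258, G_1 = 10^(−0.996/10) = 0.7951
  Stage 2: F_2 = 10^(0.721/10) = 1.181, G_2 = 10^(14.1/10) = 25.70
  Stage 3: F_3 = 10^(4.98/10) = 3.148, G_3 = 10^(10.1/10) = 10.23
  Stage 4: F_4 = 10^(7.82/10) = 6.053, G_4 = 10^(15.8/10) = 38.02
Friis cascade:
  F = 1.258 + (1.181 − 1)/0.7951 + (3.148 − 1)/20.44 + (6.053 − 1)/209.1 = 1.614
NF = 10 log₁₀(1.614) = 2.08 dB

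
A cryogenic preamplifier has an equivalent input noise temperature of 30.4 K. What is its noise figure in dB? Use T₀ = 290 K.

0.433 dB

F = 1 + T_e/T₀ = 1 + 30.4/290 = 1.10483
NF = 10 log₁₀(1.10483) = 0.433 dB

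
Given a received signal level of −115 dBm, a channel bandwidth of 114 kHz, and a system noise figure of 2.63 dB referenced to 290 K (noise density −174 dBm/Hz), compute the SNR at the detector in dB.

Noise floor: N = −174 + 10 log₁₀(B) + NF
10 log₁₀(1.14×10⁵) = 50.57 dB
N = −174 + 50.57 + 2.63 = −120.80 dBm
SNR = P_sig − N = −115 − (−120.80) = 5.80 dB → 5.8 dB

5.8 dB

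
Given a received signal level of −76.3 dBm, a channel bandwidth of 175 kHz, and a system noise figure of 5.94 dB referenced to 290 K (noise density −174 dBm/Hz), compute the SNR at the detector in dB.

39.3 dB

Noise floor: N = −174 + 10 log₁₀(B) + NF
10 log₁₀(1.75×10⁵) = 52.43 dB
N = −174 + 52.43 + 5.94 = −115.63 dBm
SNR = P_sig − N = −76.3 − (−115.63) = 39.33 dB → 39.3 dB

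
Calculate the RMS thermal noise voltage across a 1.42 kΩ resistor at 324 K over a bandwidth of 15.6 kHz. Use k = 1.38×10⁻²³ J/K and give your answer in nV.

V_n = √(4kTRB)
4kTRB = 4 × 1.38×10⁻²³ × 324 × 1.42×10³ × 1.56×10⁴ = 3.96×10⁻¹³ V²
V_n = √(3.96×10⁻¹³) = 6.29×10⁻⁷ V = 629 nV

629 nV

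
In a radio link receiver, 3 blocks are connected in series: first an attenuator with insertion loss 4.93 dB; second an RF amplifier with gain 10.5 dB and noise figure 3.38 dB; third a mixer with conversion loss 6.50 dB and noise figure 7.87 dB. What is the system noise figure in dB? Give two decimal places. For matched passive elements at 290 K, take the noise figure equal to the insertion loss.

Convert to linear (a loss of L dB is a gain of −L dB): F_i = 10^(NF_i/10), G_i = 10^(G_i,dB/10)
  Stage 1: F_1 = 10^(4.93/10) = 3.112, G_1 = 10^(−4.93/10) = 0.3214
  Stage 2: F_2 = 10^(3.38/10) = 2.178, G_2 = 10^(10.5/10) = 11.22
  Stage 3: F_3 = 10^(7.87/10) = 6.124, G_3 = 10^(−6.50/10) = 0.2239
Friis cascade:
  F = 3.112 + (2.178 − 1)/0.3214 + (6.124 − 1)/3.606 = 8.197
NF = 10 log₁₀(8.197) = 9.14 dB

9.14 dB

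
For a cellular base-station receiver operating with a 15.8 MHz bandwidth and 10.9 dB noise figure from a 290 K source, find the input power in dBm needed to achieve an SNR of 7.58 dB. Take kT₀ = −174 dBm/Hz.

Sensitivity = −174 + 10 log₁₀(B) + NF + SNR_min
= −174 + 71.99 + 10.9 + 7.58
= −83.53 dBm → −83.5 dBm

−83.5 dBm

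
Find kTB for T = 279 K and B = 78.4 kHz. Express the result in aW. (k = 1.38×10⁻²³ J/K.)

P_n = kTB = 1.38×10⁻²³ × 279 × 7.84×10⁴ = 3.02×10⁻¹⁶ W = 302 aW

302 aW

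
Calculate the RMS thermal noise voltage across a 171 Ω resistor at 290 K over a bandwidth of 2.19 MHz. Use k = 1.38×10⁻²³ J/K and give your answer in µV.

2.45 µV

V_n = √(4kTRB)
4kTRB = 4 × 1.38×10⁻²³ × 290 × 1.71×10² × 2.19×10⁶ = 5.99×10⁻¹² V²
V_n = √(5.99×10⁻¹²) = 2.45×10⁻⁶ V = 2.45 µV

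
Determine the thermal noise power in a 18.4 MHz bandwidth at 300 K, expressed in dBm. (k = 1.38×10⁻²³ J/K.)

P_n = kTB = 1.38×10⁻²³ × 300 × 1.84×10⁷ = 7.62×10⁻¹⁴ W
In dBm: 10 log₁₀(7.62×10⁻¹⁴ / 10⁻³) = −101.2 dBm

−101.2 dBm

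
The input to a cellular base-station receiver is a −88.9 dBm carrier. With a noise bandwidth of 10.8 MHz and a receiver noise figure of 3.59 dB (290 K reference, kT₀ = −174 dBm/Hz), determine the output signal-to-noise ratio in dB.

11.2 dB

Noise floor: N = −174 + 10 log₁₀(B) + NF
10 log₁₀(1.08×10⁷) = 70.33 dB
N = −174 + 70.33 + 3.59 = −100.08 dBm
SNR = P_sig − N = −88.9 − (−100.08) = 11.18 dB → 11.2 dB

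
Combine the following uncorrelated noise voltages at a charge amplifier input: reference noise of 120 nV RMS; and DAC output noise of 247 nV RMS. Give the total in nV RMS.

275 nV

Uncorrelated sources add in power (mean-square): V_tot = √(ΣV_i²)
V_tot = √[(1.20×10⁻⁷)² + (2.47×10⁻⁷)²] = 2.75×10⁻⁷ V = 275 nV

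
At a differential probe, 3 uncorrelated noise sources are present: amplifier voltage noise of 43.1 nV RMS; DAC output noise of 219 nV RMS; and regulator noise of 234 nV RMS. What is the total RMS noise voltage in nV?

Uncorrelated sources add in power (mean-square): V_tot = √(ΣV_i²)
V_tot = √[(4.31×10⁻⁸)² + (2.19×10⁻⁷)² + (2.34×10⁻⁷)²] = 3.23×10⁻⁷ V = 323 nV

323 nV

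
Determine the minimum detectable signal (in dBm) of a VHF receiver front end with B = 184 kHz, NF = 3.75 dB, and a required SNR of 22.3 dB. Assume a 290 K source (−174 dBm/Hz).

Sensitivity = −174 + 10 log₁₀(B) + NF + SNR_min
= −174 + 52.65 + 3.75 + 22.3
= −95.30 dBm → −95.3 dBm

−95.3 dBm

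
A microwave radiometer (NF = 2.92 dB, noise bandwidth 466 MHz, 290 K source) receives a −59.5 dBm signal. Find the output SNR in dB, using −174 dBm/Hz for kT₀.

24.9 dB

Noise floor: N = −174 + 10 log₁₀(B) + NF
10 log₁₀(4.66×10⁸) = 86.68 dB
N = −174 + 86.68 + 2.92 = −84.40 dBm
SNR = P_sig − N = −59.5 − (−84.40) = 24.90 dB → 24.9 dB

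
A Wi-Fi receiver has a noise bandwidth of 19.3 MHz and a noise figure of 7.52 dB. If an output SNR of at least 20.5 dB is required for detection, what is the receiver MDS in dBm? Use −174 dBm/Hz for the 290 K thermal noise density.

−73.1 dBm

Sensitivity = −174 + 10 log₁₀(B) + NF + SNR_min
= −174 + 72.86 + 7.52 + 20.5
= −73.12 dBm → −73.1 dBm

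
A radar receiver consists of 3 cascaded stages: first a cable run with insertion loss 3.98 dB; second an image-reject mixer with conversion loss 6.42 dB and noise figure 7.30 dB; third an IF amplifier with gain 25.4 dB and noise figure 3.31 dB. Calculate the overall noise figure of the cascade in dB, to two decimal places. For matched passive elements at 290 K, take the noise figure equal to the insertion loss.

Convert to linear (a loss of L dB is a gain of −L dB): F_i = 10^(NF_i/10), G_i = 10^(G_i,dB/10)
  Stage 1: F_1 = 10^(3.98/10) = 2.500, G_1 = 10^(−3.98/10) = 0.3999
  Stage 2: F_2 = 10^(7.30/10) = 5.370, G_2 = 10^(−6.42/10) = 0.2280
  Stage 3: F_3 = 10^(3.31/10) = 2.143, G_3 = 10^(25.4/10) = 346.7
Friis cascade:
  F = 2.500 + (5.370 − 1)/0.3999 + (2.143 − 1)/0.09120 = 25.96
NF = 10 log₁₀(25.96) = 14.14 dB

14.14 dB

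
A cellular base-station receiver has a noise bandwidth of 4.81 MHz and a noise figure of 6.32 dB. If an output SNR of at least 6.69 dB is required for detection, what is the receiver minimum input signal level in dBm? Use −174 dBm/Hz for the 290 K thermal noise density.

Sensitivity = −174 + 10 log₁₀(B) + NF + SNR_min
= −174 + 66.82 + 6.32 + 6.69
= −94.17 dBm → −94.2 dBm

−94.2 dBm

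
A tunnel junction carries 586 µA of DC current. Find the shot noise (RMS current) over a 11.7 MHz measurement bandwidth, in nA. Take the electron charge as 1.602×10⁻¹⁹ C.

I_n = √(2qI·B)
2qI·B = 2 × 1.602×10⁻¹⁹ × 5.86×10⁻⁴ × 1.17×10⁷ = 2.20×10⁻¹⁵ A²
I_n = √(2.20×10⁻¹⁵) = 4.69×10⁻⁸ A = 46.9 nA

46.9 nA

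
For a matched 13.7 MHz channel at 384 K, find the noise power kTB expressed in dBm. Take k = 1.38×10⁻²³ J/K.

−101.4 dBm

P_n = kTB = 1.38×10⁻²³ × 384 × 1.37×10⁷ = 7.26×10⁻¹⁴ W
In dBm: 10 log₁₀(7.26×10⁻¹⁴ / 10⁻³) = −101.4 dBm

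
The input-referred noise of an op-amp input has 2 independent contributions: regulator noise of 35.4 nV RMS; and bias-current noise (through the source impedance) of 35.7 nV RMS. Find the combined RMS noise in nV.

50.3 nV

Uncorrelated sources add in power (mean-square): V_tot = √(ΣV_i²)
V_tot = √[(3.54×10⁻⁸)² + (3.57×10⁻⁸)²] = 5.03×10⁻⁸ V = 50.3 nV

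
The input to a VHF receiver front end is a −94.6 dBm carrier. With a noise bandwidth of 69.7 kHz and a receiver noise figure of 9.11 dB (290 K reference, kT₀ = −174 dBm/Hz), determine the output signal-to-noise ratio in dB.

21.9 dB

Noise floor: N = −174 + 10 log₁₀(B) + NF
10 log₁₀(6.97×10⁴) = 48.43 dB
N = −174 + 48.43 + 9.11 = −116.46 dBm
SNR = P_sig − N = −94.6 − (−116.46) = 21.86 dB → 21.9 dB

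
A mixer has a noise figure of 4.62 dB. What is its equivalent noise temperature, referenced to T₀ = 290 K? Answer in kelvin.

550 K

F = 10^(4.62/10) = 2.89734
T_e = (F − 1)·T₀ = (2.89734 − 1) × 290 = 550 K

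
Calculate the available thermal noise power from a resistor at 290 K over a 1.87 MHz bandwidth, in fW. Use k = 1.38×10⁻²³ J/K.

P_n = kTB = 1.38×10⁻²³ × 290 × 1.87×10⁶ = 7.48×10⁻¹⁵ W = 7.48 fW

7.48 fW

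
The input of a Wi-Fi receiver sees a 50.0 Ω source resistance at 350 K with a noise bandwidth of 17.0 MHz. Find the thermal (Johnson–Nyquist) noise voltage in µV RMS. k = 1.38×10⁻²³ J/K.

V_n = √(4kTRB)
4kTRB = 4 × 1.38×10⁻²³ × 350 × 5.00×10¹ × 1.70×10⁷ = 1.64×10⁻¹¹ V²
V_n = √(1.64×10⁻¹¹) = 4.05×10⁻⁶ V = 4.05 µV

4.05 µV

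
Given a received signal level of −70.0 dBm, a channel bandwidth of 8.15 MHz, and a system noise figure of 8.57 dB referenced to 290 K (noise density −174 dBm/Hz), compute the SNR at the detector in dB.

Noise floor: N = −174 + 10 log₁₀(B) + NF
10 log₁₀(8.15×10⁶) = 69.11 dB
N = −174 + 69.11 + 8.57 = −96.32 dBm
SNR = P_sig − N = −70.0 − (−96.32) = 26.32 dB → 26.3 dB

26.3 dB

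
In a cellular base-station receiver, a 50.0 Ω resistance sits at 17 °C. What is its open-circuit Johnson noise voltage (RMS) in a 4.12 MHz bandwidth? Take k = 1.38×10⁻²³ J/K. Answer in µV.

1.82 µV

T = 17 °C + 273.15 = 290.15 K
V_n = √(4kTRB)
4kTRB = 4 × 1.38×10⁻²³ × 290.15 × 5.00×10¹ × 4.12×10⁶ = 3.30×10⁻¹² V²
V_n = √(3.30×10⁻¹²) = 1.82×10⁻⁶ V = 1.82 µV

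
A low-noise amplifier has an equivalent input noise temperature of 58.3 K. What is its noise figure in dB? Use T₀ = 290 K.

F = 1 + T_e/T₀ = 1 + 58.3/290 = 1.20103
NF = 10 log₁₀(1.20103) = 0.796 dB

0.796 dB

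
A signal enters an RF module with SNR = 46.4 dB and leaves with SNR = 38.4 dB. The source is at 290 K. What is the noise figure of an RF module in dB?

NF (dB) = SNR_in(dB) − SNR_out(dB) when the source is at T₀
NF = 46.4 − 38.4 = 8.0 dB

8.0 dB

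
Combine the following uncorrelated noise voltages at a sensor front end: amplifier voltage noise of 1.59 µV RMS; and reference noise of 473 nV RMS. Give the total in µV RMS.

1.66 µV

Uncorrelated sources add in power (mean-square): V_tot = √(ΣV_i²)
V_tot = √[(1.59×10⁻⁶)² + (4.73×10⁻⁷)²] = 1.66×10⁻⁶ V = 1.66 µV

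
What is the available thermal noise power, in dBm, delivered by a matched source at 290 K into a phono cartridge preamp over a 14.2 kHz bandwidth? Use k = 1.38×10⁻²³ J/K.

P_n = kTB = 1.38×10⁻²³ × 290 × 1.42×10⁴ = 5.68×10⁻¹⁷ W
In dBm: 10 log₁₀(5.68×10⁻¹⁷ / 10⁻³) = −132.5 dBm

−132.5 dBm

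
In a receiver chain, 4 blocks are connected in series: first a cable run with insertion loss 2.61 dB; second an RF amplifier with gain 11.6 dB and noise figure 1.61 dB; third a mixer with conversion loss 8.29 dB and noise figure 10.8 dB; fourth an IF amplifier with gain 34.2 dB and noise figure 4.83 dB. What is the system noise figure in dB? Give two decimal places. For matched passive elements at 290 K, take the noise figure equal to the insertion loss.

7.61 dB

Convert to linear (a loss of L dB is a gain of −L dB): F_i = 10^(NF_i/10), G_i = 10^(G_i,dB/10)
  Stage 1: F_1 = 10^(2.61/10) = 1.824, G_1 = 10^(−2.61/10) = 0.5483
  Stage 2: F_2 = 10^(1.61/10) = 1.449, G_2 = 10^(11.6/10) = 14.45
  Stage 3: F_3 = 10^(10.8/10) = 12.02, G_3 = 10^(−8.29/10) = 0.1483
  Stage 4: F_4 = 10^(4.83/10) = 3.041, G_4 = 10^(34.2/10) = 2630
Friis cascade:
  F = 1.824 + (1.449 − 1)/0.5483 + (12.02 − 1)/7.925 + (3.041 − 1)/1.175 = 5.770
NF = 10 log₁₀(5.770) = 7.61 dB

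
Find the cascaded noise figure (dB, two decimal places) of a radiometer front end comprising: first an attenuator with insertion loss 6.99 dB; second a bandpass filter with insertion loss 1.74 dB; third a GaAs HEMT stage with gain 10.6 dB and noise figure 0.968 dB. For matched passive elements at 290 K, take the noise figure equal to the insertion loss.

Convert to linear (a loss of L dB is a gain of −L dB): F_i = 10^(NF_i/10), G_i = 10^(G_i,dB/10)
  Stage 1: F_1 = 10^(6.99/10) = 5.000, G_1 = 10^(−6.99/10) = 0.2000
  Stage 2: F_2 = 10^(1.74/10) = 1.493, G_2 = 10^(−1.74/10) = 0.6699
  Stage 3: F_3 = 10^(0.968/10) = 1.250, G_3 = 10^(10.6/10) = 11.48
Friis cascade:
  F = 5.000 + (1.493 − 1)/0.2000 + (1.250 − 1)/0.1340 = 9.328
NF = 10 log₁₀(9.328) = 9.70 dB

9.70 dB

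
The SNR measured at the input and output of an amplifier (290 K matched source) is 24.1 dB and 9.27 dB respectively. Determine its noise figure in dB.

NF (dB) = SNR_in(dB) − SNR_out(dB) when the source is at T₀
NF = 24.1 − 9.27 = 14.83 dB

14.83 dB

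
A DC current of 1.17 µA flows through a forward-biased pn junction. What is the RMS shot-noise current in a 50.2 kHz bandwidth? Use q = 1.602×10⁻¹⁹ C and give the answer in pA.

I_n = √(2qI·B)
2qI·B = 2 × 1.602×10⁻¹⁹ × 1.17×10⁻⁶ × 5.02×10⁴ = 1.88×10⁻²⁰ A²
I_n = √(1.88×10⁻²⁰) = 1.37×10⁻¹⁰ A = 137 pA

137 pA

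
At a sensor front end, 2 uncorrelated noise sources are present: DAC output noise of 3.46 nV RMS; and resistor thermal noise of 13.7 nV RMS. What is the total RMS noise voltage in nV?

14.1 nV

Uncorrelated sources add in power (mean-square): V_tot = √(ΣV_i²)
V_tot = √[(3.46×10⁻⁹)² + (1.37×10⁻⁸)²] = 1.41×10⁻⁸ V = 14.1 nV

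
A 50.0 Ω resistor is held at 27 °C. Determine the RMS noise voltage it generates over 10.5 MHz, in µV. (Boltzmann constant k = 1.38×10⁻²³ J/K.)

2.95 µV

T = 27 °C + 273.15 = 300.15 K
V_n = √(4kTRB)
4kTRB = 4 × 1.38×10⁻²³ × 300.15 × 5.00×10¹ × 1.05×10⁷ = 8.70×10⁻¹² V²
V_n = √(8.70×10⁻¹²) = 2.95×10⁻⁶ V = 2.95 µV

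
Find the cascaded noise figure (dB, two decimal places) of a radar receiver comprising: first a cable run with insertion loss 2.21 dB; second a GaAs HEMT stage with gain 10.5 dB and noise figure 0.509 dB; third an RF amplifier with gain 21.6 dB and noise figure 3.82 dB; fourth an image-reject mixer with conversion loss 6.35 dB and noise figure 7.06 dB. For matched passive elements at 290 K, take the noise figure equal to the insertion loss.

Convert to linear (a loss of L dB is a gain of −L dB): F_i = 10^(NF_i/10), G_i = 10^(G_i,dB/10)
  Stage 1: F_1 = 10^(2.21/10) = 1.663, G_1 = 10^(−2.21/10) = 0.6012
  Stage 2: F_2 = 10^(0.509/10) = 1.124, G_2 = 10^(10.5/10) = 11.22
  Stage 3: F_3 = 10^(3.82/10) = 2.410, G_3 = 10^(21.6/10) = 144.5
  Stage 4: F_4 = 10^(7.06/10) = 5.082, G_4 = 10^(−6.35/10) = 0.2317
Friis cascade:
  F = 1.663 + (1.124 − 1)/0.6012 + (2.410 − 1)/6.745 + (5.082 − 1)/975.0 = 2.083
NF = 10 log₁₀(2.083) = 3.19 dB

3.19 dB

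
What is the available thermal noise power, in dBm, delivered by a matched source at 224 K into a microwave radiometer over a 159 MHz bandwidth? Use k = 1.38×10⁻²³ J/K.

−93.1 dBm

P_n = kTB = 1.38×10⁻²³ × 224 × 1.59×10⁸ = 4.92×10⁻¹³ W
In dBm: 10 log₁₀(4.92×10⁻¹³ / 10⁻³) = −93.1 dBm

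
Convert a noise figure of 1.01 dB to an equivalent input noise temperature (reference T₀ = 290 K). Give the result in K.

F = 10^(1.01/10) = 1.26183
T_e = (F − 1)·T₀ = (1.26183 − 1) × 290 = 75.9 K

75.9 K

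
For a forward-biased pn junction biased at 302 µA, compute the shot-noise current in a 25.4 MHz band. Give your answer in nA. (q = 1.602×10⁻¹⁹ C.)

49.6 nA

I_n = √(2qI·B)
2qI·B = 2 × 1.602×10⁻¹⁹ × 3.02×10⁻⁴ × 2.54×10⁷ = 2.46×10⁻¹⁵ A²
I_n = √(2.46×10⁻¹⁵) = 4.96×10⁻⁸ A = 49.6 nA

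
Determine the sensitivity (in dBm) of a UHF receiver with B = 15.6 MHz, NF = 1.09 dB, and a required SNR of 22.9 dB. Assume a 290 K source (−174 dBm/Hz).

−78.1 dBm

Sensitivity = −174 + 10 log₁₀(B) + NF + SNR_min
= −174 + 71.93 + 1.09 + 22.9
= −78.08 dBm → −78.1 dBm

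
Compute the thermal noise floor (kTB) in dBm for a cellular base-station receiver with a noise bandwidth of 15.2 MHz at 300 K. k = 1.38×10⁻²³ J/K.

−102.0 dBm

P_n = kTB = 1.38×10⁻²³ × 300 × 1.52×10⁷ = 6.29×10⁻¹⁴ W
In dBm: 10 log₁₀(6.29×10⁻¹⁴ / 10⁻³) = −102.0 dBm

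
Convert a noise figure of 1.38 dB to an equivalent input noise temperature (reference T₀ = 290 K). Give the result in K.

108 K

F = 10^(1.38/10) = 1.37404
T_e = (F − 1)·T₀ = (1.37404 − 1) × 290 = 108 K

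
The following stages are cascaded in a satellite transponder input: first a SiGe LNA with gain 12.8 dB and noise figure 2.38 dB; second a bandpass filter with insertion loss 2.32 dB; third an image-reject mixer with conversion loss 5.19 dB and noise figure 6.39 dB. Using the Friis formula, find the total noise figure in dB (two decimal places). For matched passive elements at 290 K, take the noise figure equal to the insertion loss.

Convert to linear (a loss of L dB is a gain of −L dB): F_i = 10^(NF_i/10), G_i = 10^(G_i,dB/10)
  Stage 1: F_1 = 10^(2.38/10) = 1.730, G_1 = 10^(12.8/10) = 19.05
  Stage 2: F_2 = 10^(2.32/10) = 1.706, G_2 = 10^(−2.32/10) = 0.5861
  Stage 3: F_3 = 10^(6.39/10) = 4.355, G_3 = 10^(−5.19/10) = 0.3027
Friis cascade:
  F = 1.730 + (1.706 − 1)/19.05 + (4.355 − 1)/11.17 = 2.067
NF = 10 log₁₀(2.067) = 3.15 dB

3.15 dB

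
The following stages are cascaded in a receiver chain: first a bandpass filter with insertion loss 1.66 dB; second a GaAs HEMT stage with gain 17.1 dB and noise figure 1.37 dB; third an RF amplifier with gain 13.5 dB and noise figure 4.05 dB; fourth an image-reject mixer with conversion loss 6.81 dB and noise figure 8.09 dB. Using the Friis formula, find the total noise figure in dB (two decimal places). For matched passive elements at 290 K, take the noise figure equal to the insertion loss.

3.14 dB

Convert to linear (a loss of L dB is a gain of −L dB): F_i = 10^(NF_i/10), G_i = 10^(G_i,dB/10)
  Stage 1: F_1 = 10^(1.66/10) = 1.466, G_1 = 10^(−1.66/10) = 0.6823
  Stage 2: F_2 = 10^(1.37/10) = 1.371, G_2 = 10^(17.1/10) = 51.29
  Stage 3: F_3 = 10^(4.05/10) = 2.541, G_3 = 10^(13.5/10) = 22.39
  Stage 4: F_4 = 10^(8.09/10) = 6.442, G_4 = 10^(−6.81/10) = 0.2084
Friis cascade:
  F = 1.466 + (1.371 − 1)/0.6823 + (2.541 − 1)/34.99 + (6.442 − 1)/783.4 = 2.060
NF = 10 log₁₀(2.060) = 3.14 dB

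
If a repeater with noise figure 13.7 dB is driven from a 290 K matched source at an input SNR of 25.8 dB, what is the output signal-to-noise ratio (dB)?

12.1 dB

By definition F = SNR_in/SNR_out, so in dB: SNR_out = SNR_in − NF
SNR_out = 25.8 − 13.7 = 12.1 dB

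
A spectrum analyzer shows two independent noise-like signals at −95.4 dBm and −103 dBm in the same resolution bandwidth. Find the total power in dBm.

Convert to linear, add, convert back:
P₁ = 2.88×10⁻¹³ W, P₂ = 5.01×10⁻¹⁴ W
P_tot = 3.39×10⁻¹³ W → 10 log₁₀(P_tot / 10⁻³) = −94.7 dBm

−94.7 dBm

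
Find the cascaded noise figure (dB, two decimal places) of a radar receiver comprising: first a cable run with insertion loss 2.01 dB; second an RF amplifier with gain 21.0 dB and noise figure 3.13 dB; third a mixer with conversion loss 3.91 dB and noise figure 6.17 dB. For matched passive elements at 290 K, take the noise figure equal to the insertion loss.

5.19 dB

Convert to linear (a loss of L dB is a gain of −L dB): F_i = 10^(NF_i/10), G_i = 10^(G_i,dB/10)
  Stage 1: F_1 = 10^(2.01/10) = 1.589, G_1 = 10^(−2.01/10) = 0.6295
  Stage 2: F_2 = 10^(3.13/10) = 2.056, G_2 = 10^(21.0/10) = 125.9
  Stage 3: F_3 = 10^(6.17/10) = 4.140, G_3 = 10^(−3.91/10) = 0.4064
Friis cascade:
  F = 1.589 + (2.056 − 1)/0.6295 + (4.140 − 1)/79.25 = 3.305
NF = 10 log₁₀(3.305) = 5.19 dB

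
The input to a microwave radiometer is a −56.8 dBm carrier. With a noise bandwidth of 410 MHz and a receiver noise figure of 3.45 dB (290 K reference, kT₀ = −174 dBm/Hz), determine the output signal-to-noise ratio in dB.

27.6 dB

Noise floor: N = −174 + 10 log₁₀(B) + NF
10 log₁₀(4.10×10⁸) = 86.13 dB
N = −174 + 86.13 + 3.45 = −84.42 dBm
SNR = P_sig − N = −56.8 − (−84.42) = 27.62 dB → 27.6 dB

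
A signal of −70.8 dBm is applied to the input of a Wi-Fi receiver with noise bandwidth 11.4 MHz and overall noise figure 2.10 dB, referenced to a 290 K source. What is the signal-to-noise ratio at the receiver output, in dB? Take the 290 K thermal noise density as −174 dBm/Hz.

30.5 dB

Noise floor: N = −174 + 10 log₁₀(B) + NF
10 log₁₀(1.14×10⁷) = 70.57 dB
N = −174 + 70.57 + 2.10 = −101.33 dBm
SNR = P_sig − N = −70.8 − (−101.33) = 30.53 dB → 30.5 dB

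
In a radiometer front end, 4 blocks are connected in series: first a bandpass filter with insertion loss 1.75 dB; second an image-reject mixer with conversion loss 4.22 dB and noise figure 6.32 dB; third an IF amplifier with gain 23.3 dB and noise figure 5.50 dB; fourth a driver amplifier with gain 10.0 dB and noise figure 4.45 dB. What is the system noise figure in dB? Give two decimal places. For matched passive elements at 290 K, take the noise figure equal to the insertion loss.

12.18 dB

Convert to linear (a loss of L dB is a gain of −L dB): F_i = 10^(NF_i/10), G_i = 10^(G_i,dB/10)
  Stage 1: F_1 = 10^(1.75/10) = 1.496, G_1 = 10^(−1.75/10) = 0.6683
  Stage 2: F_2 = 10^(6.32/10) = 4.285, G_2 = 10^(−4.22/10) = 0.3784
  Stage 3: F_3 = 10^(5.50/10) = 3.548, G_3 = 10^(23.3/10) = 213.8
  Stage 4: F_4 = 10^(4.45/10) = 2.786, G_4 = 10^(10.0/10) = 10.00
Friis cascade:
  F = 1.496 + (4.285 − 1)/0.6683 + (3.548 − 1)/0.2529 + (2.786 − 1)/54.08 = 16.52
NF = 10 log₁₀(16.52) = 12.18 dB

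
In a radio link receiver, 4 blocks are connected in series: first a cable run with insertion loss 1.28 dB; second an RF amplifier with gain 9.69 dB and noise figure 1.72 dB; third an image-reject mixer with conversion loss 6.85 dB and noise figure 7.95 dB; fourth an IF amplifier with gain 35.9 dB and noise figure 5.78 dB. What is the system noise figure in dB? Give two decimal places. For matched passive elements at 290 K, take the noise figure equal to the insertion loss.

Convert to linear (a loss of L dB is a gain of −L dB): F_i = 10^(NF_i/10), G_i = 10^(G_i,dB/10)
  Stage 1: F_1 = 10^(1.28/10) = 1.343, G_1 = 10^(−1.28/10) = 0.7447
  Stage 2: F_2 = 10^(1.72/10) = 1.486, G_2 = 10^(9.69/10) = 9.311
  Stage 3: F_3 = 10^(7.95/10) = 6.237, G_3 = 10^(−6.85/10) = 0.2065
  Stage 4: F_4 = 10^(5.78/10) = 3.784, G_4 = 10^(35.9/10) = 3890
Friis cascade:
  F = 1.343 + (1.486 − 1)/0.7447 + (6.237 − 1)/6.934 + (3.784 − 1)/1.432 = 4.695
NF = 10 log₁₀(4.695) = 6.72 dB

6.72 dB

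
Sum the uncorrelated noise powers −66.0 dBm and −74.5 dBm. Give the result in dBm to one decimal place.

Convert to linear, add, convert back:
P₁ = 2.51×10⁻¹⁰ W, P₂ = 3.55×10⁻¹¹ W
P_tot = 2.87×10⁻¹⁰ W → 10 log₁₀(P_tot / 10⁻³) = −65.4 dBm

−65.4 dBm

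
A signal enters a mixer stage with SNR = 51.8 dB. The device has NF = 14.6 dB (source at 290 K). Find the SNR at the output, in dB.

37.2 dB

By definition F = SNR_in/SNR_out, so in dB: SNR_out = SNR_in − NF
SNR_out = 51.8 − 14.6 = 37.2 dB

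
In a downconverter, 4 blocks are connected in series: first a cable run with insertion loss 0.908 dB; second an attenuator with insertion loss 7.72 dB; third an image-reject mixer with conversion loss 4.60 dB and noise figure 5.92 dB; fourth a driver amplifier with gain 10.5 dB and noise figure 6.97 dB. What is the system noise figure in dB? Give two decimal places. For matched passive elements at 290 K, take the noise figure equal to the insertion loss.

20.50 dB

Convert to linear (a loss of L dB is a gain of −L dB): F_i = 10^(NF_i/10), G_i = 10^(G_i,dB/10)
  Stage 1: F_1 = 10^(0.908/10) = 1.233, G_1 = 10^(−0.908/10) = 0.8113
  Stage 2: F_2 = 10^(7.72/10) = 5.916, G_2 = 10^(−7.72/10) = 0.1690
  Stage 3: F_3 = 10^(5.92/10) = 3.908, G_3 = 10^(−4.60/10) = 0.3467
  Stage 4: F_4 = 10^(6.97/10) = 4.977, G_4 = 10^(10.5/10) = 11.22
Friis cascade:
  F = 1.233 + (5.916 − 1)/0.8113 + (3.908 − 1)/0.1372 + (4.977 − 1)/0.04756 = 112.1
NF = 10 log₁₀(112.1) = 20.50 dB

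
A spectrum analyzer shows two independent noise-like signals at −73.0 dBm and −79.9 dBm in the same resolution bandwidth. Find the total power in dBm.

−72.2 dBm

Convert to linear, add, convert back:
P₁ = 5.01×10⁻¹¹ W, P₂ = 1.02×10⁻¹¹ W
P_tot = 6.04×10⁻¹¹ W → 10 log₁₀(P_tot / 10⁻³) = −72.2 dBm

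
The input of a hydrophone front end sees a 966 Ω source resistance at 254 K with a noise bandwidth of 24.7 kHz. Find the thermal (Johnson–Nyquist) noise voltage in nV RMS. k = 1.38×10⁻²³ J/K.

V_n = √(4kTRB)
4kTRB = 4 × 1.38×10⁻²³ × 254 × 9.66×10² × 2.47×10⁴ = 3.35×10⁻¹³ V²
V_n = √(3.35×10⁻¹³) = 5.78×10⁻⁷ V = 578 nV

578 nV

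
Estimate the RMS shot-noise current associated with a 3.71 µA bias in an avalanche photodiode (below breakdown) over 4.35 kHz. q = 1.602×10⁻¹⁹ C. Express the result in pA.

71.9 pA

I_n = √(2qI·B)
2qI·B = 2 × 1.602×10⁻¹⁹ × 3.71×10⁻⁶ × 4.35×10³ = 5.17×10⁻²¹ A²
I_n = √(5.17×10⁻²¹) = 7.19×10⁻¹¹ A = 71.9 pA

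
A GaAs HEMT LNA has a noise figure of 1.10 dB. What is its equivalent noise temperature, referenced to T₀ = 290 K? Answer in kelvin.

83.6 K

F = 10^(1.10/10) = 1.28825
T_e = (F − 1)·T₀ = (1.28825 − 1) × 290 = 83.6 K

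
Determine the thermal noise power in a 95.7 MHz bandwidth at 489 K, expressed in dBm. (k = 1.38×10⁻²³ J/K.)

−91.9 dBm

P_n = kTB = 1.38×10⁻²³ × 489 × 9.57×10⁷ = 6.46×10⁻¹³ W
In dBm: 10 log₁₀(6.46×10⁻¹³ / 10⁻³) = −91.9 dBm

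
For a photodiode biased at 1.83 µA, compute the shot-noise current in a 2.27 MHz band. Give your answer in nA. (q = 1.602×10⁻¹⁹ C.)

1.15 nA

I_n = √(2qI·B)
2qI·B = 2 × 1.602×10⁻¹⁹ × 1.83×10⁻⁶ × 2.27×10⁶ = 1.33×10⁻¹⁸ A²
I_n = √(1.33×10⁻¹⁸) = 1.15×10⁻⁹ A = 1.15 nA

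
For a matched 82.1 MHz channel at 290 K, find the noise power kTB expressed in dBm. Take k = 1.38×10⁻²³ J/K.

P_n = kTB = 1.38×10⁻²³ × 290 × 8.21×10⁷ = 3.29×10⁻¹³ W
In dBm: 10 log₁₀(3.29×10⁻¹³ / 10⁻³) = −94.8 dBm

−94.8 dBm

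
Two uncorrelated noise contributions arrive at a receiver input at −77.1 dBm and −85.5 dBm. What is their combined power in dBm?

Convert to linear, add, convert back:
P₁ = 1.95×10⁻¹¹ W, P₂ = 2.82×10⁻¹² W
P_tot = 2.23×10⁻¹¹ W → 10 log₁₀(P_tot / 10⁻³) = −76.5 dBm

−76.5 dBm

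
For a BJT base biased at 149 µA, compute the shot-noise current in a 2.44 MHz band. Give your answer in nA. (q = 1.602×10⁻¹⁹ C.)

10.8 nA

I_n = √(2qI·B)
2qI·B = 2 × 1.602×10⁻¹⁹ × 1.49×10⁻⁴ × 2.44×10⁶ = 1.16×10⁻¹⁶ A²
I_n = √(1.16×10⁻¹⁶) = 1.08×10⁻⁸ A = 10.8 nA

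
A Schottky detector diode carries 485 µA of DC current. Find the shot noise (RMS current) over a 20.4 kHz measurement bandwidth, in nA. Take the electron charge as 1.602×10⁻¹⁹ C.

I_n = √(2qI·B)
2qI·B = 2 × 1.602×10⁻¹⁹ × 4.85×10⁻⁴ × 2.04×10⁴ = 3.17×10⁻¹⁸ A²
I_n = √(3.17×10⁻¹⁸) = 1.78×10⁻⁹ A = 1.78 nA

1.78 nA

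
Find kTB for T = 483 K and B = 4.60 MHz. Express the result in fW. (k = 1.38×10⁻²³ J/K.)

P_n = kTB = 1.38×10⁻²³ × 483 × 4.60×10⁶ = 3.07×10⁻¹⁴ W = 30.7 fW

30.7 fW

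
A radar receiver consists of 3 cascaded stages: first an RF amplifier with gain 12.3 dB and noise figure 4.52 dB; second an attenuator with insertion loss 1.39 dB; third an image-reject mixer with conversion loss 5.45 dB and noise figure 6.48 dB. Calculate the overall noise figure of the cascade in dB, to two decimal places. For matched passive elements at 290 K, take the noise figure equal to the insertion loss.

Convert to linear (a loss of L dB is a gain of −L dB): F_i = 10^(NF_i/10), G_i = 10^(G_i,dB/10)
  Stage 1: F_1 = 10^(4.52/10) = 2.831, G_1 = 10^(12.3/10) = 16.98
  Stage 2: F_2 = 10^(1.39/10) = 1.377, G_2 = 10^(−1.39/10) = 0.7261
  Stage 3: F_3 = 10^(6.48/10) = 4.446, G_3 = 10^(−5.45/10) = 0.2851
Friis cascade:
  F = 2.831 + (1.377 − 1)/16.98 + (4.446 − 1)/12.33 = 3.133
NF = 10 log₁₀(3.133) = 4.96 dB

4.96 dB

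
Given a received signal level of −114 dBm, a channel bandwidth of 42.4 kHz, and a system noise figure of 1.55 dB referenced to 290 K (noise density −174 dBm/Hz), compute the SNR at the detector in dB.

12.2 dB

Noise floor: N = −174 + 10 log₁₀(B) + NF
10 log₁₀(4.24×10⁴) = 46.27 dB
N = −174 + 46.27 + 1.55 = −126.18 dBm
SNR = P_sig − N = −114 − (−126.18) = 12.18 dB → 12.2 dB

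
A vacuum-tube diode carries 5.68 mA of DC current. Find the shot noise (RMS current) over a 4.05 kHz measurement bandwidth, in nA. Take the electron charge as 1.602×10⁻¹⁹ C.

2.71 nA

I_n = √(2qI·B)
2qI·B = 2 × 1.602×10⁻¹⁹ × 5.68×10⁻³ × 4.05×10³ = 7.37×10⁻¹⁸ A²
I_n = √(7.37×10⁻¹⁸) = 2.71×10⁻⁹ A = 2.71 nA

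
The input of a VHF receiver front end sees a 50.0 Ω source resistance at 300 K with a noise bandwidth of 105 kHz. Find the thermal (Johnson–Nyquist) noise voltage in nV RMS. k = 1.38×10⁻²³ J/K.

V_n = √(4kTRB)
4kTRB = 4 × 1.38×10⁻²³ × 300 × 5.00×10¹ × 1.05×10⁵ = 8.69×10⁻¹⁴ V²
V_n = √(8.69×10⁻¹⁴) = 2.95×10⁻⁷ V = 295 nV

295 nV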